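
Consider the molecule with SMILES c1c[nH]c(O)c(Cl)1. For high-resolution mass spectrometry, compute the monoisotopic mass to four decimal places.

116.9981

Atom tally by fragment:
  pyrrole ring core → C:4 H:5 N:1
  (− 2 ring H displaced by substituents)
  + OH → O:1 H:1
  + Cl → Cl:1
Element totals:
  C: 4
  H: 4
  Cl: 1
  N: 1
  O: 1
Molecular formula: C4H4ClNO.
  M = 4(12.0) + 4(1.007825) + 34.968853 + 14.003074 + 15.994915
    = 48.000000 + 4.031300 + 34.968853 + 14.003074 + 15.994915 = 116.998142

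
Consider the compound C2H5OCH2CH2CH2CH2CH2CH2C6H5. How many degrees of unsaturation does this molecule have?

4

Atom tally by fragment:
  C2H5OCH2 → C:3 H:7 O:1
  CH2 → C:1 H:2
  CH2 → C:1 H:2
  CH2 → C:1 H:2
  CH2 → C:1 H:2
  CH2C6H5 → C:7 H:7
Element totals:
  C: 14
  H: 22
  O: 1
Molecular formula: C14H22O.
DoU = (2C + 2 + N − H − X) / 2 = (2·14 + 2 + 0 − 22 − 0) / 2 = 4.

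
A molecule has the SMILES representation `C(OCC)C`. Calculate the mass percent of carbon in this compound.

Atom tally by fragment:
  C2H5OCH2 → C:3 H:7 O:1
  CH3 → C:1 H:3
Element totals:
  C: 4
  H: 10
  O: 1
Molecular formula: C4H10O.
Molar mass = 74.123 g/mol.
Mass from C: 4 × 12.011 = 48.044 g/mol.
%C = 48.044 / 74.123 × 100 = 64.82%.

64.82%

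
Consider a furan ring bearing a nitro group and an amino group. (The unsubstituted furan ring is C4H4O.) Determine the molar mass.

128.09 g/mol

Atom tally by fragment:
  furan ring core → C:4 H:4 O:1
  (− 2 ring H displaced by substituents)
  + NO2 → N:1 O:2
  + NH2 → N:1 H:2
Element totals:
  C: 4
  H: 4
  N: 2
  O: 3
Molecular formula: C4H4N2O3.
  M = 4(12.011) + 4(1.008) + 2(14.007) + 3(15.999)
    = 48.044 + 4.032 + 28.014 + 47.997 = 128.087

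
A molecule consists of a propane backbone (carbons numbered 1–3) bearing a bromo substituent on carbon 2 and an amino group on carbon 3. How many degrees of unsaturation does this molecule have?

0

Atom tally by fragment:
  CH3 → C:1 H:3
  CH(Br) → C:1 H:1 Br:1
  CH2NH2 → C:1 H:4 N:1
Element totals:
  C: 3
  H: 8
  Br: 1
  N: 1
Molecular formula: C3H8BrN.
DoU = (2C + 2 + N − H − X) / 2 = (2·3 + 2 + 1 − 8 − 1) / 2 = 0.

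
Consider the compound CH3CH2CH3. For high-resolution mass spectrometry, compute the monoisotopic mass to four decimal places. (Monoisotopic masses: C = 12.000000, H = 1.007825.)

Atom tally by fragment:
  CH3 → C:1 H:3
  CH2 → C:1 H:2
  CH3 → C:1 H:3
Element totals:
  C: 3
  H: 8
Molecular formula: C3H8.
  M = 3(12.0) + 8(1.007825)
    = 36.000000 + 8.062600 = 44.062600

44.0626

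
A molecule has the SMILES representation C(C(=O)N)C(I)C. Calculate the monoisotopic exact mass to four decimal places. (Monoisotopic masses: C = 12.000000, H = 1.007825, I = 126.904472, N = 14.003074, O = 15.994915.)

Atom tally by fragment:
  H2NOCCH2 → C:2 H:4 O:1 N:1
  CH(I) → C:1 H:1 I:1
  CH3 → C:1 H:3
Element totals:
  C: 4
  H: 8
  I: 1
  N: 1
  O: 1
Molecular formula: C4H8INO.
  M = 4(12.0) + 8(1.007825) + 126.904472 + 14.003074 + 15.994915
    = 48.000000 + 8.062600 + 126.904472 + 14.003074 + 15.994915 = 212.965061

212.9651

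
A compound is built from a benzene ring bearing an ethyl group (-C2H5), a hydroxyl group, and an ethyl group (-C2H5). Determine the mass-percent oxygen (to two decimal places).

Atom tally by fragment:
  benzene ring core → C:6 H:6
  (− 3 ring H displaced by substituents)
  + C2H5 → C:2 H:5
  + OH → O:1 H:1
  + C2H5 → C:2 H:5
Element totals:
  C: 10
  H: 14
  O: 1
Molecular formula: C10H14O.
Molar mass = 150.221 g/mol.
Mass from O: 1 × 15.999 = 15.999 g/mol.
%O = 15.999 / 150.221 × 100 = 10.65%.

10.65%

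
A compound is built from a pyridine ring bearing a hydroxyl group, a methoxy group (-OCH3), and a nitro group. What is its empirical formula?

Atom tally by fragment:
  pyridine ring core → C:5 H:5 N:1
  (− 3 ring H displaced by substituents)
  + OH → O:1 H:1
  + OCH3 → C:1 H:3 O:1
  + NO2 → N:1 O:2
Element totals:
  C: 6
  H: 6
  N: 2
  O: 4
Molecular formula: C6H6N2O4.
gcd of subscripts = 2; dividing each by 2:
  C: 6/2 = 3
  H: 6/2 = 3
  N: 2/2 = 1
  O: 4/2 = 2

C3H3NO2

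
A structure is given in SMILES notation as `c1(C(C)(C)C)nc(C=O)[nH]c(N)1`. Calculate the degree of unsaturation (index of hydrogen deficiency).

Atom tally by fragment:
  imidazole ring core → C:3 H:4 N:2
  (− 3 ring H displaced by substituents)
  + C(CH3)3 → C:4 H:9
  + CHO → C:1 H:1 O:1
  + NH2 → N:1 H:2
Element totals:
  C: 8
  H: 13
  N: 3
  O: 1
Molecular formula: C8H13N3O.
DoU = (2C + 2 + N − H − X) / 2 = (2·8 + 2 + 3 − 13 − 0) / 2 = 4.

4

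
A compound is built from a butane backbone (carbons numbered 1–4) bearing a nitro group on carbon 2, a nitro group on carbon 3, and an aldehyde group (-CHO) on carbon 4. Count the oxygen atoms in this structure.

5

Atom tally by fragment:
  CH3 → C:1 H:3
  CH(NO2) → C:1 H:1 N:1 O:2
  CH(NO2) → C:1 H:1 N:1 O:2
  CH2CHO → C:2 H:3 O:1
Element totals:
  C: 5
  H: 8
  N: 2
  O: 5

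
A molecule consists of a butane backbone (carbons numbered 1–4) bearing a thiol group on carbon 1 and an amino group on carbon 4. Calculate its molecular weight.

Atom tally by fragment:
  HSCH2 → C:1 H:3 S:1
  CH2 → C:1 H:2
  CH2 → C:1 H:2
  CH2NH2 → C:1 H:4 N:1
Element totals:
  C: 4
  H: 11
  N: 1
  S: 1
Molecular formula: C4H11NS.
  M = 4(12.011) + 11(1.008) + 14.007 + 32.06
    = 48.044 + 11.088 + 14.007 + 32.060 = 105.199

105.20 g/mol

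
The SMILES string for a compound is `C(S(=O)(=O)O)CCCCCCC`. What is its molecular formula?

C8H18O3S

Atom tally by fragment:
  HO3SCH2 → C:1 H:3 S:1 O:3
  CH2 → C:1 H:2
  CH2 → C:1 H:2
  CH2 → C:1 H:2
  CH2 → C:1 H:2
  CH2 → C:1 H:2
  CH2 → C:1 H:2
  CH3 → C:1 H:3
Element totals:
  C: 8
  H: 18
  O: 3
  S: 1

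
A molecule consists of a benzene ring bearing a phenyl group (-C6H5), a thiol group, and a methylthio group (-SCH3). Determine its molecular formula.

C13H12S2

Atom tally by fragment:
  benzene ring core → C:6 H:6
  (− 3 ring H displaced by substituents)
  + C6H5 → C:6 H:5
  + SH → S:1 H:1
  + SCH3 → C:1 H:3 S:1
Element totals:
  C: 13
  H: 12
  S: 2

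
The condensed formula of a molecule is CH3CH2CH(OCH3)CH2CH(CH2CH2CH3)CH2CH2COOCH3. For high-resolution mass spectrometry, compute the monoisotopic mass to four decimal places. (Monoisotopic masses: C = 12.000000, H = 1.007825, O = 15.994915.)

230.1882

Atom tally by fragment:
  CH3 → C:1 H:3
  CH2 → C:1 H:2
  CH(OCH3) → C:2 H:4 O:1
  CH2 → C:1 H:2
  CH(CH2CH2CH3) → C:4 H:8
  CH2 → C:1 H:2
  CH2COOCH3 → C:3 H:5 O:2
Element totals:
  C: 13
  H: 26
  O: 3
Molecular formula: C13H26O3.
  M = 13(12.0) + 26(1.007825) + 3(15.994915)
    = 156.000000 + 26.203450 + 47.984745 = 230.188195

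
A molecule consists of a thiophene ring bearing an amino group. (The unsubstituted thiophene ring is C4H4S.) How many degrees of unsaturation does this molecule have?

Atom tally by fragment:
  thiophene ring core → C:4 H:4 S:1
  (− 1 ring H displaced by substituents)
  + NH2 → N:1 H:2
Element totals:
  C: 4
  H: 5
  N: 1
  S: 1
Molecular formula: C4H5NS.
DoU = (2C + 2 + N − H − X) / 2 = (2·4 + 2 + 1 − 5 − 0) / 2 = 3.

3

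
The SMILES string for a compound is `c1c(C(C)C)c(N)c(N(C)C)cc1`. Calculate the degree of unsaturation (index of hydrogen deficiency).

4

Atom tally by fragment:
  benzene ring core → C:6 H:6
  (− 3 ring H displaced by substituents)
  + CH(CH3)2 → C:3 H:7
  + NH2 → N:1 H:2
  + N(CH3)2 → N:1 C:2 H:6
Element totals:
  C: 11
  H: 18
  N: 2
Molecular formula: C11H18N2.
DoU = (2C + 2 + N − H − X) / 2 = (2·11 + 2 + 2 − 18 − 0) / 2 = 4.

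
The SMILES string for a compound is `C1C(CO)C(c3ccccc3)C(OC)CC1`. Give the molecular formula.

Atom tally by fragment:
  cyclohexane ring core → C:6 H:12
  (− 3 ring H displaced by substituents)
  + CH2OH → C:1 H:3 O:1
  + C6H5 → C:6 H:5
  + OCH3 → C:1 H:3 O:1
Element totals:
  C: 14
  H: 20
  O: 2

C14H20O2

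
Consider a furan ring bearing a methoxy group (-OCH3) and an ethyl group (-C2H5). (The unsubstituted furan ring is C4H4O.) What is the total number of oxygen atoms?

Atom tally by fragment:
  furan ring core → C:4 H:4 O:1
  (− 2 ring H displaced by substituents)
  + OCH3 → C:1 H:3 O:1
  + C2H5 → C:2 H:5
Element totals:
  C: 7
  H: 10
  O: 2

2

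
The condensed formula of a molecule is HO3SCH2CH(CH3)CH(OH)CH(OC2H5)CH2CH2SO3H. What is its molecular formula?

C9H20O8S2

Element totals:
  C: 9
  H: 20
  O: 8
  S: 2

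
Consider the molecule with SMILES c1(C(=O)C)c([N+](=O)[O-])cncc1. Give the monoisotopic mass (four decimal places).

Atom tally by fragment:
  pyridine ring core → C:5 H:5 N:1
  (− 2 ring H displaced by substituents)
  + COCH3 → C:2 H:3 O:1
  + NO2 → N:1 O:2
Element totals:
  C: 7
  H: 6
  N: 2
  O: 3
Molecular formula: C7H6N2O3.
  M = 7(12.0) + 6(1.007825) + 2(14.003074) + 3(15.994915)
    = 84.000000 + 6.046950 + 28.006148 + 47.984745 = 166.037843

166.0378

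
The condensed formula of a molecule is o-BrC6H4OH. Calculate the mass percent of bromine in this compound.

Atom tally by fragment:
  benzene ring core → C:6 H:6
  (− 2 ring H displaced by substituents)
  + Br → Br:1
  + OH → O:1 H:1
Element totals:
  C: 6
  H: 5
  Br: 1
  O: 1
Molecular formula: C6H5BrO.
Molar mass = 173.009 g/mol.
Mass from Br: 1 × 79.904 = 79.904 g/mol.
%Br = 79.904 / 173.009 × 100 = 46.18%.

46.18%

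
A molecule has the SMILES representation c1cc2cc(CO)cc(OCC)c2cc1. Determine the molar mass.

Atom tally by fragment:
  naphthalene ring system core → C:10 H:8
  (− 2 ring H displaced by substituents)
  + CH2OH → C:1 H:3 O:1
  + OC2H5 → C:2 H:5 O:1
Element totals:
  C: 13
  H: 14
  O: 2
Molecular formula: C13H14O2.
  M = 13(12.011) + 14(1.008) + 2(15.999)
    = 156.143 + 14.112 + 31.998 = 202.253

202.25 g/mol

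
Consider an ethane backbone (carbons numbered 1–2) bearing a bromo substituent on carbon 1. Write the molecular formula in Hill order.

Atom tally by fragment:
  BrCH2 → C:1 H:2 Br:1
  CH3 → C:1 H:3
Element totals:
  C: 2
  H: 5
  Br: 1

C2H5Br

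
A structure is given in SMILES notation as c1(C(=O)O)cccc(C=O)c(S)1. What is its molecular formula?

C8H6O3S

Atom tally by fragment:
  benzene ring core → C:6 H:6
  (− 3 ring H displaced by substituents)
  + COOH → C:1 H:1 O:2
  + CHO → C:1 H:1 O:1
  + SH → S:1 H:1
Element totals:
  C: 8
  H: 6
  O: 3
  S: 1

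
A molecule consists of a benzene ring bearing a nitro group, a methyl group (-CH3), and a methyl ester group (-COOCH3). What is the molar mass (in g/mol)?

Atom tally by fragment:
  benzene ring core → C:6 H:6
  (− 3 ring H displaced by substituents)
  + NO2 → N:1 O:2
  + CH3 → C:1 H:3
  + COOCH3 → C:2 H:3 O:2
Element totals:
  C: 9
  H: 9
  N: 1
  O: 4
Molecular formula: C9H9NO4.
  M = 9(12.011) + 9(1.008) + 14.007 + 4(15.999)
    = 108.099 + 9.072 + 14.007 + 63.996 = 195.174

195.17 g/mol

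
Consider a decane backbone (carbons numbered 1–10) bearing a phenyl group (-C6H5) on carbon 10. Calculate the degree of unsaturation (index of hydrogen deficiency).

4

Atom tally by fragment:
  CH3 → C:1 H:3
  CH2 → C:1 H:2
  CH2 → C:1 H:2
  CH2 → C:1 H:2
  CH2 → C:1 H:2
  CH2 → C:1 H:2
  CH2 → C:1 H:2
  CH2 → C:1 H:2
  CH2 → C:1 H:2
  CH2C6H5 → C:7 H:7
Element totals:
  C: 16
  H: 26
Molecular formula: C16H26.
DoU = (2C + 2 + N − H − X) / 2 = (2·16 + 2 + 0 − 26 − 0) / 2 = 4.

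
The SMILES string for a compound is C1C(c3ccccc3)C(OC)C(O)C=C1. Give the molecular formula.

C13H16O2

Atom tally by fragment:
  cyclohexene ring core → C:6 H:10
  (− 3 ring H displaced by substituents)
  + C6H5 → C:6 H:5
  + OCH3 → C:1 H:3 O:1
  + OH → O:1 H:1
Element totals:
  C: 13
  H: 16
  O: 2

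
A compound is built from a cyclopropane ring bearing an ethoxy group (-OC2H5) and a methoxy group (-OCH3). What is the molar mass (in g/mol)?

Atom tally by fragment:
  cyclopropane ring core → C:3 H:6
  (− 2 ring H displaced by substituents)
  + OC2H5 → C:2 H:5 O:1
  + OCH3 → C:1 H:3 O:1
Element totals:
  C: 6
  H: 12
  O: 2
Molecular formula: C6H12O2.
  M = 6(12.011) + 12(1.008) + 2(15.999)
    = 72.066 + 12.096 + 31.998 = 116.160

116.16 g/mol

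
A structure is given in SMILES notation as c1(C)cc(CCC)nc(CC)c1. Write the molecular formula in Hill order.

C11H17N

Atom tally by fragment:
  pyridine ring core → C:5 H:5 N:1
  (− 3 ring H displaced by substituents)
  + CH3 → C:1 H:3
  + CH2CH2CH3 → C:3 H:7
  + C2H5 → C:2 H:5
Element totals:
  C: 11
  H: 17
  N: 1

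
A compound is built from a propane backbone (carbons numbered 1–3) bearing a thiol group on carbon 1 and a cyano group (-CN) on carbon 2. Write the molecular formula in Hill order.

C4H7NS

Atom tally by fragment:
  HSCH2 → C:1 H:3 S:1
  CH(CN) → C:2 H:1 N:1
  CH3 → C:1 H:3
Element totals:
  C: 4
  H: 7
  N: 1
  S: 1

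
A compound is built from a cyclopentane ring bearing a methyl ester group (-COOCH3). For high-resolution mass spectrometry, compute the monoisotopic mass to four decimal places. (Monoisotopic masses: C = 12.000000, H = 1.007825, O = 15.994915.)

128.0837

Atom tally by fragment:
  cyclopentane ring core → C:5 H:10
  (− 1 ring H displaced by substituents)
  + COOCH3 → C:2 H:3 O:2
Element totals:
  C: 7
  H: 12
  O: 2
Molecular formula: C7H12O2.
  M = 7(12.0) + 12(1.007825) + 2(15.994915)
    = 84.000000 + 12.093900 + 31.989830 = 128.083730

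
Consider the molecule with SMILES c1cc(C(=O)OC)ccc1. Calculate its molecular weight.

Atom tally by fragment:
  benzene ring core → C:6 H:6
  (− 1 ring H displaced by substituents)
  + COOCH3 → C:2 H:3 O:2
Element totals:
  C: 8
  H: 8
  O: 2
Molecular formula: C8H8O2.
  M = 8(12.011) + 8(1.008) + 2(15.999)
    = 96.088 + 8.064 + 31.998 = 136.150

136.15 g/mol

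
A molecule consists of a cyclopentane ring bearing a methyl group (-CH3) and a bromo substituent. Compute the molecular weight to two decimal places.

163.06 g/mol

Atom tally by fragment:
  cyclopentane ring core → C:5 H:10
  (− 2 ring H displaced by substituents)
  + CH3 → C:1 H:3
  + Br → Br:1
Element totals:
  C: 6
  H: 11
  Br: 1
Molecular formula: C6H11Br.
  M = 6(12.011) + 11(1.008) + 79.904
    = 72.066 + 11.088 + 79.904 = 163.058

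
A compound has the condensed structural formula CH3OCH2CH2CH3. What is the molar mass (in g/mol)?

Atom tally by fragment:
  CH3OCH2 → C:2 H:5 O:1
  CH2 → C:1 H:2
  CH3 → C:1 H:3
Element totals:
  C: 4
  H: 10
  O: 1
Molecular formula: C4H10O.
  M = 4(12.011) + 10(1.008) + 15.999
    = 48.044 + 10.080 + 15.999 = 74.123

74.12 g/mol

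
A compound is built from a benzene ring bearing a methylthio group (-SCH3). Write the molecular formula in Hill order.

C7H8S

Atom tally by fragment:
  benzene ring core → C:6 H:6
  (− 1 ring H displaced by substituents)
  + SCH3 → C:1 H:3 S:1
Element totals:
  C: 7
  H: 8
  S: 1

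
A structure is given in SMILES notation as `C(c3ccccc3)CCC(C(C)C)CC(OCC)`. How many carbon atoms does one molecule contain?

Atom tally by fragment:
  C6H5CH2 → C:7 H:7
  CH2 → C:1 H:2
  CH2 → C:1 H:2
  CH(CH(CH3)2) → C:4 H:8
  CH2 → C:1 H:2
  CH2OC2H5 → C:3 H:7 O:1
Element totals:
  C: 17
  H: 28
  O: 1

17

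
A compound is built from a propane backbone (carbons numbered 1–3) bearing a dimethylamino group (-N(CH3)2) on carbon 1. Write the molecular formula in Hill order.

C5H13N

Atom tally by fragment:
  (CH3)2NCH2 → C:3 H:8 N:1
  CH2 → C:1 H:2
  CH3 → C:1 H:3
Element totals:
  C: 5
  H: 13
  N: 1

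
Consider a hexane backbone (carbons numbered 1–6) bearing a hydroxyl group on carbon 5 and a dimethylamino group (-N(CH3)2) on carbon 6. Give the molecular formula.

C8H19NO

Atom tally by fragment:
  CH3 → C:1 H:3
  CH2 → C:1 H:2
  CH2 → C:1 H:2
  CH2 → C:1 H:2
  CH(OH) → C:1 H:2 O:1
  CH2N(CH3)2 → C:3 H:8 N:1
Element totals:
  C: 8
  H: 19
  N: 1
  O: 1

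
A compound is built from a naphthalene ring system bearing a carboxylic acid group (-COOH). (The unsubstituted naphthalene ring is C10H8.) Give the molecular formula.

Atom tally by fragment:
  naphthalene ring system core → C:10 H:8
  (− 1 ring H displaced by substituents)
  + COOH → C:1 H:1 O:2
Element totals:
  C: 11
  H: 8
  O: 2

C11H8O2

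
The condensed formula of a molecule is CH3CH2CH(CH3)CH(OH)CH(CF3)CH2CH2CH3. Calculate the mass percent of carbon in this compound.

Atom tally by fragment:
  CH3 → C:1 H:3
  CH2 → C:1 H:2
  CH(CH3) → C:2 H:4
  CH(OH) → C:1 H:2 O:1
  CH(CF3) → C:2 H:1 F:3
  CH2 → C:1 H:2
  CH2 → C:1 H:2
  CH3 → C:1 H:3
Element totals:
  C: 10
  H: 19
  F: 3
  O: 1
Molecular formula: C10H19F3O.
Molar mass = 212.255 g/mol.
Mass from C: 10 × 12.011 = 120.110 g/mol.
%C = 120.110 / 212.255 × 100 = 56.59%.

56.59%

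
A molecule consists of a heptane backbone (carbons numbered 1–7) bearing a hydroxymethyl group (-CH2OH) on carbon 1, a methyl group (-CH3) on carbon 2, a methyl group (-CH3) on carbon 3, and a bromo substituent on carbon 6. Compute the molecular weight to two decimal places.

237.18 g/mol

Atom tally by fragment:
  HOCH2CH2 → C:2 H:5 O:1
  CH(CH3) → C:2 H:4
  CH(CH3) → C:2 H:4
  CH2 → C:1 H:2
  CH2 → C:1 H:2
  CH(Br) → C:1 H:1 Br:1
  CH3 → C:1 H:3
Element totals:
  C: 10
  H: 21
  Br: 1
  O: 1
Molecular formula: C10H21BrO.
  M = 10(12.011) + 21(1.008) + 79.904 + 15.999
    = 120.110 + 21.168 + 79.904 + 15.999 = 237.181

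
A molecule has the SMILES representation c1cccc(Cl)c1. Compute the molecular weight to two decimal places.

Atom tally by fragment:
  benzene ring core → C:6 H:6
  (− 1 ring H displaced by substituents)
  + Cl → Cl:1
Element totals:
  C: 6
  H: 5
  Cl: 1
Molecular formula: C6H5Cl.
  M = 6(12.011) + 5(1.008) + 35.45
    = 72.066 + 5.040 + 35.450 = 112.556

112.56 g/mol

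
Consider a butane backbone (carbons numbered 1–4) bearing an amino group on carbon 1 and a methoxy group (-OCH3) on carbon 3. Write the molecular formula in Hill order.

Atom tally by fragment:
  H2NCH2 → C:1 H:4 N:1
  CH2 → C:1 H:2
  CH(OCH3) → C:2 H:4 O:1
  CH3 → C:1 H:3
Element totals:
  C: 5
  H: 13
  N: 1
  O: 1

C5H13NO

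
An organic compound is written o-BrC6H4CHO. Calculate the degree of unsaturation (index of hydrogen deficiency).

5

Atom tally by fragment:
  benzene ring core → C:6 H:6
  (− 2 ring H displaced by substituents)
  + Br → Br:1
  + CHO → C:1 H:1 O:1
Element totals:
  C: 7
  H: 5
  Br: 1
  O: 1
Molecular formula: C7H5BrO.
DoU = (2C + 2 + N − H − X) / 2 = (2·7 + 2 + 0 − 5 − 1) / 2 = 5.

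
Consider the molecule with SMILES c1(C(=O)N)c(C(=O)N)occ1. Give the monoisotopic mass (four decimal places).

154.0378

Atom tally by fragment:
  furan ring core → C:4 H:4 O:1
  (− 2 ring H displaced by substituents)
  + CONH2 → C:1 H:2 O:1 N:1
  + CONH2 → C:1 H:2 O:1 N:1
Element totals:
  C: 6
  H: 6
  N: 2
  O: 3
Molecular formula: C6H6N2O3.
  M = 6(12.0) + 6(1.007825) + 2(14.003074) + 3(15.994915)
    = 72.000000 + 6.046950 + 28.006148 + 47.984745 = 154.037843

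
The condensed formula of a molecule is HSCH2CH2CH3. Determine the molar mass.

76.16 g/mol

Element totals:
  C: 3
  H: 8
  S: 1
Molecular formula: C3H8S.
  M = 3(12.011) + 8(1.008) + 32.06
    = 36.033 + 8.064 + 32.060 = 76.157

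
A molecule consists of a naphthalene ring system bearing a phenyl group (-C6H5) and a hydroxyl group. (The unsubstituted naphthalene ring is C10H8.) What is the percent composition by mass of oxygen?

Atom tally by fragment:
  naphthalene ring system core → C:10 H:8
  (− 2 ring H displaced by substituents)
  + C6H5 → C:6 H:5
  + OH → O:1 H:1
Element totals:
  C: 16
  H: 12
  O: 1
Molecular formula: C16H12O.
Molar mass = 220.271 g/mol.
Mass from O: 1 × 15.999 = 15.999 g/mol.
%O = 15.999 / 220.271 × 100 = 7.26%.

7.26%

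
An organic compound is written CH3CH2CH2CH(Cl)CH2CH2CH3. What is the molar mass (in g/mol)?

134.65 g/mol

Atom tally by fragment:
  CH3 → C:1 H:3
  CH2 → C:1 H:2
  CH2 → C:1 H:2
  CH(Cl) → C:1 H:1 Cl:1
  CH2 → C:1 H:2
  CH2 → C:1 H:2
  CH3 → C:1 H:3
Element totals:
  C: 7
  H: 15
  Cl: 1
Molecular formula: C7H15Cl.
  M = 7(12.011) + 15(1.008) + 35.45
    = 84.077 + 15.120 + 35.450 = 134.647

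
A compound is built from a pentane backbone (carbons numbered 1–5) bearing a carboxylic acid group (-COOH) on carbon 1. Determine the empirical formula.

C3H6O

Atom tally by fragment:
  HOOCCH2 → C:2 H:3 O:2
  CH2 → C:1 H:2
  CH2 → C:1 H:2
  CH2 → C:1 H:2
  CH3 → C:1 H:3
Element totals:
  C: 6
  H: 12
  O: 2
Molecular formula: C6H12O2.
gcd of subscripts = 2; dividing each by 2:
  C: 6/2 = 3
  H: 12/2 = 6
  O: 2/2 = 1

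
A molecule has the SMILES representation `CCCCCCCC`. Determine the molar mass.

Atom tally by fragment:
  CH3 → C:1 H:3
  CH2 → C:1 H:2
  CH2 → C:1 H:2
  CH2 → C:1 H:2
  CH2 → C:1 H:2
  CH2 → C:1 H:2
  CH2 → C:1 H:2
  CH3 → C:1 H:3
Element totals:
  C: 8
  H: 18
Molecular formula: C8H18.
  M = 8(12.011) + 18(1.008)
    = 96.088 + 18.144 = 114.232

114.23 g/mol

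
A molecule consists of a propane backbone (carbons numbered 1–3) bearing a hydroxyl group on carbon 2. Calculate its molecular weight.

60.10 g/mol

Atom tally by fragment:
  CH3 → C:1 H:3
  CH(OH) → C:1 H:2 O:1
  CH3 → C:1 H:3
Element totals:
  C: 3
  H: 8
  O: 1
Molecular formula: C3H8O.
  M = 3(12.011) + 8(1.008) + 15.999
    = 36.033 + 8.064 + 15.999 = 60.096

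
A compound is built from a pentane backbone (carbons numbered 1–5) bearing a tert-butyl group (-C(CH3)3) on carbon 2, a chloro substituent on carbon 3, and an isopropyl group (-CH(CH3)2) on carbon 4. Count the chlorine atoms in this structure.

1

Atom tally by fragment:
  CH3 → C:1 H:3
  CH(C(CH3)3) → C:5 H:10
  CH(Cl) → C:1 H:1 Cl:1
  CH(CH(CH3)2) → C:4 H:8
  CH3 → C:1 H:3
Element totals:
  C: 12
  H: 25
  Cl: 1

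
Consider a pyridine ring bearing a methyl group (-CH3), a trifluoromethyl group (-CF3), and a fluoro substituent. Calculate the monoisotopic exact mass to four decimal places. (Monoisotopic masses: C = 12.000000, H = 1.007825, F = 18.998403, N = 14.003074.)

179.0358

Atom tally by fragment:
  pyridine ring core → C:5 H:5 N:1
  (− 3 ring H displaced by substituents)
  + CH3 → C:1 H:3
  + CF3 → C:1 F:3
  + F → F:1
Element totals:
  C: 7
  H: 5
  F: 4
  N: 1
Molecular formula: C7H5F4N.
  M = 7(12.0) + 5(1.007825) + 4(18.998403) + 14.003074
    = 84.000000 + 5.039125 + 75.993612 + 14.003074 = 179.035811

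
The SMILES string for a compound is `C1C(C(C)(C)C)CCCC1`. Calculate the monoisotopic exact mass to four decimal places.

140.1565

Atom tally by fragment:
  cyclohexane ring core → C:6 H:12
  (− 1 ring H displaced by substituents)
  + C(CH3)3 → C:4 H:9
Element totals:
  C: 10
  H: 20
Molecular formula: C10H20.
  M = 10(12.0) + 20(1.007825)
    = 120.000000 + 20.156500 = 140.156500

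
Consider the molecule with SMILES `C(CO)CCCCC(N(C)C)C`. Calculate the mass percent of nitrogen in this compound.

Atom tally by fragment:
  HOCH2CH2 → C:2 H:5 O:1
  CH2 → C:1 H:2
  CH2 → C:1 H:2
  CH2 → C:1 H:2
  CH2 → C:1 H:2
  CH(N(CH3)2) → C:3 H:7 N:1
  CH3 → C:1 H:3
Element totals:
  C: 10
  H: 23
  N: 1
  O: 1
Molecular formula: C10H23NO.
Molar mass = 173.300 g/mol.
Mass from N: 1 × 14.007 = 14.007 g/mol.
%N = 14.007 / 173.300 × 100 = 8.08%.

8.08%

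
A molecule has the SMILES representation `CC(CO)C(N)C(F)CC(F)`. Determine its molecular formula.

C7H15F2NO

Atom tally by fragment:
  CH3 → C:1 H:3
  CH(CH2OH) → C:2 H:4 O:1
  CH(NH2) → C:1 H:3 N:1
  CH(F) → C:1 H:1 F:1
  CH2 → C:1 H:2
  CH2F → C:1 H:2 F:1
Element totals:
  C: 7
  H: 15
  F: 2
  N: 1
  O: 1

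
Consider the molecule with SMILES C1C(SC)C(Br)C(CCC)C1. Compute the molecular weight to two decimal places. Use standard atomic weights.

237.20 g/mol

Atom tally by fragment:
  cyclopentane ring core → C:5 H:10
  (− 3 ring H displaced by substituents)
  + SCH3 → C:1 H:3 S:1
  + Br → Br:1
  + CH2CH2CH3 → C:3 H:7
Element totals:
  C: 9
  H: 17
  Br: 1
  S: 1
Molecular formula: C9H17BrS.
  M = 9(12.011) + 17(1.008) + 79.904 + 32.06
    = 108.099 + 17.136 + 79.904 + 32.060 = 237.199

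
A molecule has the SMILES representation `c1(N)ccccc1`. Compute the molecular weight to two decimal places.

Atom tally by fragment:
  benzene ring core → C:6 H:6
  (− 1 ring H displaced by substituents)
  + NH2 → N:1 H:2
Element totals:
  C: 6
  H: 7
  N: 1
Molecular formula: C6H7N.
  M = 6(12.011) + 7(1.008) + 14.007
    = 72.066 + 7.056 + 14.007 = 93.129

93.13 g/mol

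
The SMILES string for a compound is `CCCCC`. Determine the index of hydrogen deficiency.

0

Atom tally by fragment:
  CH3 → C:1 H:3
  CH2 → C:1 H:2
  CH2 → C:1 H:2
  CH2 → C:1 H:2
  CH3 → C:1 H:3
Element totals:
  C: 5
  H: 12
Molecular formula: C5H12.
DoU = (2C + 2 + N − H − X) / 2 = (2·5 + 2 + 0 − 12 − 0) / 2 = 0.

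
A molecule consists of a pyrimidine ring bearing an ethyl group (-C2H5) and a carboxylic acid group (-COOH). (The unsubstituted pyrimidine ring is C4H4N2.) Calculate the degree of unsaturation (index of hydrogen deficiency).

5

Atom tally by fragment:
  pyrimidine ring core → C:4 H:4 N:2
  (− 2 ring H displaced by substituents)
  + C2H5 → C:2 H:5
  + COOH → C:1 H:1 O:2
Element totals:
  C: 7
  H: 8
  N: 2
  O: 2
Molecular formula: C7H8N2O2.
DoU = (2C + 2 + N − H − X) / 2 = (2·7 + 2 + 2 − 8 − 0) / 2 = 5.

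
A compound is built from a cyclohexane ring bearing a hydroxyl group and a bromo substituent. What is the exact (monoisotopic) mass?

177.9993

Atom tally by fragment:
  cyclohexane ring core → C:6 H:12
  (− 2 ring H displaced by substituents)
  + OH → O:1 H:1
  + Br → Br:1
Element totals:
  C: 6
  H: 11
  Br: 1
  O: 1
Molecular formula: C6H11BrO.
  M = 6(12.0) + 11(1.007825) + 78.918338 + 15.994915
    = 72.000000 + 11.086075 + 78.918338 + 15.994915 = 177.999328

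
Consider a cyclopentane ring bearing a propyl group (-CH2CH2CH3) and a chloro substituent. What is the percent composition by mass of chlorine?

Atom tally by fragment:
  cyclopentane ring core → C:5 H:10
  (− 2 ring H displaced by substituents)
  + CH2CH2CH3 → C:3 H:7
  + Cl → Cl:1
Element totals:
  C: 8
  H: 15
  Cl: 1
Molecular formula: C8H15Cl.
Molar mass = 146.658 g/mol.
Mass from Cl: 1 × 35.45 = 35.450 g/mol.
%Cl = 35.450 / 146.658 × 100 = 24.17%.

24.17%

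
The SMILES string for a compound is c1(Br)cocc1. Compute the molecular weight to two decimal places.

Atom tally by fragment:
  furan ring core → C:4 H:4 O:1
  (− 1 ring H displaced by substituents)
  + Br → Br:1
Element totals:
  C: 4
  H: 3
  Br: 1
  O: 1
Molecular formula: C4H3BrO.
  M = 4(12.011) + 3(1.008) + 79.904 + 15.999
    = 48.044 + 3.024 + 79.904 + 15.999 = 146.971

146.97 g/mol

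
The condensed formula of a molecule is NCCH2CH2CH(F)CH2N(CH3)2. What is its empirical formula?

C7H13FN2

Atom tally by fragment:
  NCCH2 → C:2 H:2 N:1
  CH2 → C:1 H:2
  CH(F) → C:1 H:1 F:1
  CH2N(CH3)2 → C:3 H:8 N:1
Element totals:
  C: 7
  H: 13
  F: 1
  N: 2
Molecular formula: C7H13FN2.
gcd of subscripts (7, 1, 13, 2) = 1, so the empirical formula equals the molecular formula.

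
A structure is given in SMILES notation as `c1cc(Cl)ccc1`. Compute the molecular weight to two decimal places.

112.56 g/mol

Atom tally by fragment:
  benzene ring core → C:6 H:6
  (− 1 ring H displaced by substituents)
  + Cl → Cl:1
Element totals:
  C: 6
  H: 5
  Cl: 1
Molecular formula: C6H5Cl.
  M = 6(12.011) + 5(1.008) + 35.45
    = 72.066 + 5.040 + 35.450 = 112.556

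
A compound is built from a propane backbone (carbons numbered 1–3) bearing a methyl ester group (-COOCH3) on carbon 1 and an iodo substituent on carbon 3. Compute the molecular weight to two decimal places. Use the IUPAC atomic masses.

228.03 g/mol

Atom tally by fragment:
  CH3OOCCH2 → C:3 H:5 O:2
  CH2 → C:1 H:2
  CH2I → C:1 H:2 I:1
Element totals:
  C: 5
  H: 9
  I: 1
  O: 2
Molecular formula: C5H9IO2.
  M = 5(12.011) + 9(1.008) + 126.904 + 2(15.999)
    = 60.055 + 9.072 + 126.904 + 31.998 = 228.029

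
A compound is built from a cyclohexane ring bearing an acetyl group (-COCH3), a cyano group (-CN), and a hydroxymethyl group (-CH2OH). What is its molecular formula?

Atom tally by fragment:
  cyclohexane ring core → C:6 H:12
  (− 3 ring H displaced by substituents)
  + COCH3 → C:2 H:3 O:1
  + CN → C:1 N:1
  + CH2OH → C:1 H:3 O:1
Element totals:
  C: 10
  H: 15
  N: 1
  O: 2

C10H15NO2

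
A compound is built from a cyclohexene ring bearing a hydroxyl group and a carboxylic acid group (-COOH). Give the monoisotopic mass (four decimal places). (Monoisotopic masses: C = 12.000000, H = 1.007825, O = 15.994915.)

142.0630

Atom tally by fragment:
  cyclohexene ring core → C:6 H:10
  (− 2 ring H displaced by substituents)
  + OH → O:1 H:1
  + COOH → C:1 H:1 O:2
Element totals:
  C: 7
  H: 10
  O: 3
Molecular formula: C7H10O3.
  M = 7(12.0) + 10(1.007825) + 3(15.994915)
    = 84.000000 + 10.078250 + 47.984745 = 142.062995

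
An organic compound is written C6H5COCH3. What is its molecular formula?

C8H8O

Atom tally by fragment:
  benzene ring core → C:6 H:6
  (− 1 ring H displaced by substituents)
  + COCH3 → C:2 H:3 O:1
Element totals:
  C: 8
  H: 8
  O: 1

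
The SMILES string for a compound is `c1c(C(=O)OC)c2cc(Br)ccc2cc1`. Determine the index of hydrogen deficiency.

Atom tally by fragment:
  naphthalene ring system core → C:10 H:8
  (− 2 ring H displaced by substituents)
  + COOCH3 → C:2 H:3 O:2
  + Br → Br:1
Element totals:
  C: 12
  H: 9
  Br: 1
  O: 2
Molecular formula: C12H9BrO2.
DoU = (2C + 2 + N − H − X) / 2 = (2·12 + 2 + 0 − 9 − 1) / 2 = 8.

8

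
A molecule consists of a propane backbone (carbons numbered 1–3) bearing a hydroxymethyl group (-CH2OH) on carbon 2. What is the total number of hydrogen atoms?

10

Atom tally by fragment:
  CH3 → C:1 H:3
  CH(CH2OH) → C:2 H:4 O:1
  CH3 → C:1 H:3
Element totals:
  C: 4
  H: 10
  O: 1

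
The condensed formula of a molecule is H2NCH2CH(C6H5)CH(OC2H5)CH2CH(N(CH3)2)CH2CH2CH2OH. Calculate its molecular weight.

308.47 g/mol

Atom tally by fragment:
  H2NCH2 → C:1 H:4 N:1
  CH(C6H5) → C:7 H:6
  CH(OC2H5) → C:3 H:6 O:1
  CH2 → C:1 H:2
  CH(N(CH3)2) → C:3 H:7 N:1
  CH2 → C:1 H:2
  CH2 → C:1 H:2
  CH2OH → C:1 H:3 O:1
Element totals:
  C: 18
  H: 32
  N: 2
  O: 2
Molecular formula: C18H32N2O2.
  M = 18(12.011) + 32(1.008) + 2(14.007) + 2(15.999)
    = 216.198 + 32.256 + 28.014 + 31.998 = 308.466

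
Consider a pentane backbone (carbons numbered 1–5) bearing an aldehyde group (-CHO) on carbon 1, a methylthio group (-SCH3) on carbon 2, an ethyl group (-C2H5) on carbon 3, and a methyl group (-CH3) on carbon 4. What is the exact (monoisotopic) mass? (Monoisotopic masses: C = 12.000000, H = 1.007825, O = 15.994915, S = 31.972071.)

188.1235

Atom tally by fragment:
  OHCCH2 → C:2 H:3 O:1
  CH(SCH3) → C:2 H:4 S:1
  CH(C2H5) → C:3 H:6
  CH(CH3) → C:2 H:4
  CH3 → C:1 H:3
Element totals:
  C: 10
  H: 20
  O: 1
  S: 1
Molecular formula: C10H20OS.
  M = 10(12.0) + 20(1.007825) + 15.994915 + 31.972071
    = 120.000000 + 20.156500 + 15.994915 + 31.972071 = 188.123486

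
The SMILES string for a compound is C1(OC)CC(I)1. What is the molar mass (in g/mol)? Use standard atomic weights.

198.00 g/mol

Atom tally by fragment:
  cyclopropane ring core → C:3 H:6
  (− 2 ring H displaced by substituents)
  + OCH3 → C:1 H:3 O:1
  + I → I:1
Element totals:
  C: 4
  H: 7
  I: 1
  O: 1
Molecular formula: C4H7IO.
  M = 4(12.011) + 7(1.008) + 126.904 + 15.999
    = 48.044 + 7.056 + 126.904 + 15.999 = 198.003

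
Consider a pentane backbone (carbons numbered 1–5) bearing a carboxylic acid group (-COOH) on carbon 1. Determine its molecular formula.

Atom tally by fragment:
  HOOCCH2 → C:2 H:3 O:2
  CH2 → C:1 H:2
  CH2 → C:1 H:2
  CH2 → C:1 H:2
  CH3 → C:1 H:3
Element totals:
  C: 6
  H: 12
  O: 2

C6H12O2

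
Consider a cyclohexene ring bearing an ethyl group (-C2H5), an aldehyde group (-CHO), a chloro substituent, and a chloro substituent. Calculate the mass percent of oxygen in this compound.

Atom tally by fragment:
  cyclohexene ring core → C:6 H:10
  (− 4 ring H displaced by substituents)
  + C2H5 → C:2 H:5
  + CHO → C:1 H:1 O:1
  + Cl → Cl:1
  + Cl → Cl:1
Element totals:
  C: 9
  H: 12
  Cl: 2
  O: 1
Molecular formula: C9H12Cl2O.
Molar mass = 207.094 g/mol.
Mass from O: 1 × 15.999 = 15.999 g/mol.
%O = 15.999 / 207.094 × 100 = 7.73%.

7.73%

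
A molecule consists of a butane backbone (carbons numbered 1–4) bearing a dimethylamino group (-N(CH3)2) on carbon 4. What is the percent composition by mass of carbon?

71.22%

Atom tally by fragment:
  CH3 → C:1 H:3
  CH2 → C:1 H:2
  CH2 → C:1 H:2
  CH2N(CH3)2 → C:3 H:8 N:1
Element totals:
  C: 6
  H: 15
  N: 1
Molecular formula: C6H15N.
Molar mass = 101.193 g/mol.
Mass from C: 6 × 12.011 = 72.066 g/mol.
%C = 72.066 / 101.193 × 100 = 71.22%.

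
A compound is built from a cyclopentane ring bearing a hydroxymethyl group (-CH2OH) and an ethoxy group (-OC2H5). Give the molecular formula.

Atom tally by fragment:
  cyclopentane ring core → C:5 H:10
  (− 2 ring H displaced by substituents)
  + CH2OH → C:1 H:3 O:1
  + OC2H5 → C:2 H:5 O:1
Element totals:
  C: 8
  H: 16
  O: 2

C8H16O2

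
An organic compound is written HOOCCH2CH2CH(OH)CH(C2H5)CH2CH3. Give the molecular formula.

C9H18O3

Element totals:
  C: 9
  H: 18
  O: 3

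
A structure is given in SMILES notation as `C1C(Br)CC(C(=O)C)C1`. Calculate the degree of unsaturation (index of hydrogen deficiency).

Atom tally by fragment:
  cyclopentane ring core → C:5 H:10
  (− 2 ring H displaced by substituents)
  + Br → Br:1
  + COCH3 → C:2 H:3 O:1
Element totals:
  C: 7
  H: 11
  Br: 1
  O: 1
Molecular formula: C7H11BrO.
DoU = (2C + 2 + N − H − X) / 2 = (2·7 + 2 + 0 − 11 − 1) / 2 = 2.

2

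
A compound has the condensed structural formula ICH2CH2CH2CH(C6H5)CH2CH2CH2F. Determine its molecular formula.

C13H18FI

Atom tally by fragment:
  ICH2 → C:1 H:2 I:1
  CH2 → C:1 H:2
  CH2 → C:1 H:2
  CH(C6H5) → C:7 H:6
  CH2 → C:1 H:2
  CH2 → C:1 H:2
  CH2F → C:1 H:2 F:1
Element totals:
  C: 13
  H: 18
  F: 1
  I: 1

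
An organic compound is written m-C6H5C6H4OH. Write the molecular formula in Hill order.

C12H10O

Atom tally by fragment:
  benzene ring core → C:6 H:6
  (− 2 ring H displaced by substituents)
  + C6H5 → C:6 H:5
  + OH → O:1 H:1
Element totals:
  C: 12
  H: 10
  O: 1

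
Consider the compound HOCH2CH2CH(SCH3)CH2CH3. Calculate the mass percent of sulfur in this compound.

23.88%

Atom tally by fragment:
  HOCH2CH2 → C:2 H:5 O:1
  CH(SCH3) → C:2 H:4 S:1
  CH2 → C:1 H:2
  CH3 → C:1 H:3
Element totals:
  C: 6
  H: 14
  O: 1
  S: 1
Molecular formula: C6H14OS.
Molar mass = 134.237 g/mol.
Mass from S: 1 × 32.06 = 32.060 g/mol.
%S = 32.060 / 134.237 × 100 = 23.88%.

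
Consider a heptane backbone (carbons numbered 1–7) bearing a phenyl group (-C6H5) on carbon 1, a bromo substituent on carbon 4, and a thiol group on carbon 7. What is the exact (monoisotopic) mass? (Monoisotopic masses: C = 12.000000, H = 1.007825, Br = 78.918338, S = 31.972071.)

286.0391

Atom tally by fragment:
  C6H5CH2 → C:7 H:7
  CH2 → C:1 H:2
  CH2 → C:1 H:2
  CH(Br) → C:1 H:1 Br:1
  CH2 → C:1 H:2
  CH2 → C:1 H:2
  CH2SH → C:1 H:3 S:1
Element totals:
  C: 13
  H: 19
  Br: 1
  S: 1
Molecular formula: C13H19BrS.
  M = 13(12.0) + 19(1.007825) + 78.918338 + 31.972071
    = 156.000000 + 19.148675 + 78.918338 + 31.972071 = 286.039084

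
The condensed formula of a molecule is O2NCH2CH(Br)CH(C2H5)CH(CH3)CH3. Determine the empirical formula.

Atom tally by fragment:
  O2NCH2 → C:1 H:2 N:1 O:2
  CH(Br) → C:1 H:1 Br:1
  CH(C2H5) → C:3 H:6
  CH(CH3) → C:2 H:4
  CH3 → C:1 H:3
Element totals:
  C: 8
  H: 16
  Br: 1
  N: 1
  O: 2
Molecular formula: C8H16BrNO2.
gcd of subscripts (1, 8, 16, 1, 2) = 1, so the empirical formula equals the molecular formula.

C8H16BrNO2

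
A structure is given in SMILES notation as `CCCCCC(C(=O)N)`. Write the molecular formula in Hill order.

C7H15NO

Atom tally by fragment:
  CH3 → C:1 H:3
  CH2 → C:1 H:2
  CH2 → C:1 H:2
  CH2 → C:1 H:2
  CH2 → C:1 H:2
  CH2CONH2 → C:2 H:4 O:1 N:1
Element totals:
  C: 7
  H: 15
  N: 1
  O: 1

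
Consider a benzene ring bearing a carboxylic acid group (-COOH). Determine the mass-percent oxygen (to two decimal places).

26.20%

Atom tally by fragment:
  benzene ring core → C:6 H:6
  (− 1 ring H displaced by substituents)
  + COOH → C:1 H:1 O:2
Element totals:
  C: 7
  H: 6
  O: 2
Molecular formula: C7H6O2.
Molar mass = 122.123 g/mol.
Mass from O: 2 × 15.999 = 31.998 g/mol.
%O = 31.998 / 122.123 × 100 = 26.20%.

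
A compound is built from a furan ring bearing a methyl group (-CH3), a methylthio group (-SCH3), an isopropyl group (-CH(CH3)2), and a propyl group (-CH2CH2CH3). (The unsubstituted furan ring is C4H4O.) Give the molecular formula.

Atom tally by fragment:
  furan ring core → C:4 H:4 O:1
  (− 4 ring H displaced by substituents)
  + CH3 → C:1 H:3
  + SCH3 → C:1 H:3 S:1
  + CH(CH3)2 → C:3 H:7
  + CH2CH2CH3 → C:3 H:7
Element totals:
  C: 12
  H: 20
  O: 1
  S: 1

C12H20OS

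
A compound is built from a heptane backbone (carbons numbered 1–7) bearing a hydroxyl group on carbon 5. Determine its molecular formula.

Atom tally by fragment:
  CH3 → C:1 H:3
  CH2 → C:1 H:2
  CH2 → C:1 H:2
  CH2 → C:1 H:2
  CH(OH) → C:1 H:2 O:1
  CH2 → C:1 H:2
  CH3 → C:1 H:3
Element totals:
  C: 7
  H: 16
  O: 1

C7H16O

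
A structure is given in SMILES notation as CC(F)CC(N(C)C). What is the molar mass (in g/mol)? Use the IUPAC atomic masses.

Atom tally by fragment:
  CH3 → C:1 H:3
  CH(F) → C:1 H:1 F:1
  CH2 → C:1 H:2
  CH2N(CH3)2 → C:3 H:8 N:1
Element totals:
  C: 6
  H: 14
  F: 1
  N: 1
Molecular formula: C6H14FN.
  M = 6(12.011) + 14(1.008) + 18.998 + 14.007
    = 72.066 + 14.112 + 18.998 + 14.007 = 119.183

119.18 g/mol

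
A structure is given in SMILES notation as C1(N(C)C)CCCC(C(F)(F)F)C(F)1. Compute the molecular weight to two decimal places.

Atom tally by fragment:
  cyclohexane ring core → C:6 H:12
  (− 3 ring H displaced by substituents)
  + N(CH3)2 → N:1 C:2 H:6
  + CF3 → C:1 F:3
  + F → F:1
Element totals:
  C: 9
  H: 15
  F: 4
  N: 1
Molecular formula: C9H15F4N.
  M = 9(12.011) + 15(1.008) + 4(18.998) + 14.007
    = 108.099 + 15.120 + 75.992 + 14.007 = 213.218

213.22 g/mol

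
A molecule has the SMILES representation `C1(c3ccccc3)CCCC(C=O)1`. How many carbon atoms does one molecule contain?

Atom tally by fragment:
  cyclopentane ring core → C:5 H:10
  (− 2 ring H displaced by substituents)
  + C6H5 → C:6 H:5
  + CHO → C:1 H:1 O:1
Element totals:
  C: 12
  H: 14
  O: 1

12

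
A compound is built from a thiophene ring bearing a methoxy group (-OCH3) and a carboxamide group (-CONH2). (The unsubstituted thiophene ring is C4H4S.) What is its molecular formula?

Atom tally by fragment:
  thiophene ring core → C:4 H:4 S:1
  (− 2 ring H displaced by substituents)
  + OCH3 → C:1 H:3 O:1
  + CONH2 → C:1 H:2 O:1 N:1
Element totals:
  C: 6
  H: 7
  N: 1
  O: 2
  S: 1

C6H7NO2S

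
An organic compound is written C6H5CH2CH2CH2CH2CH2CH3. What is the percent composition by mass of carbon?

Element totals:
  C: 12
  H: 18
Molecular formula: C12H18.
Molar mass = 162.276 g/mol.
Mass from C: 12 × 12.011 = 144.132 g/mol.
%C = 144.132 / 162.276 × 100 = 88.82%.

88.82%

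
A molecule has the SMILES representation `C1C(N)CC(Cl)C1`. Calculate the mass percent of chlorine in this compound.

29.64%

Atom tally by fragment:
  cyclopentane ring core → C:5 H:10
  (− 2 ring H displaced by substituents)
  + NH2 → N:1 H:2
  + Cl → Cl:1
Element totals:
  C: 5
  H: 10
  Cl: 1
  N: 1
Molecular formula: C5H10ClN.
Molar mass = 119.592 g/mol.
Mass from Cl: 1 × 35.45 = 35.450 g/mol.
%Cl = 35.450 / 119.592 × 100 = 29.64%.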